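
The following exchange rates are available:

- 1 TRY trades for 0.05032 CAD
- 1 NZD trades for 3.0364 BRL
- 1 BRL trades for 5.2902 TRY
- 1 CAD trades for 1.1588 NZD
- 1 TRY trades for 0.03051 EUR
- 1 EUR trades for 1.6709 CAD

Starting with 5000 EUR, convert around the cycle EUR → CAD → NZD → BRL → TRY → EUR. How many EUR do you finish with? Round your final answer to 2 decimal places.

4744.63

5000 EUR × 1.6709 = 8354.5 CAD
8354.5 CAD × 1.1588 = 9681.1946 NZD
9681.1946 NZD × 3.0364 = 29395.97928344 BRL
29395.97928344 BRL × 5.2902 = 155510.609605254288 TRY
155510.609605254288 TRY × 0.03051 = 4744.62869905630832688 EUR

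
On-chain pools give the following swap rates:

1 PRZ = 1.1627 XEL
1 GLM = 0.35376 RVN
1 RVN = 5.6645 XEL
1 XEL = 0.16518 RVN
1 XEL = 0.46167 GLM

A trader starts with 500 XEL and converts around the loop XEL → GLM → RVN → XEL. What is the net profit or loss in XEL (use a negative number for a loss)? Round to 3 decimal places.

-37.436

500 XEL × 0.46167 = 230.835 GLM
230.835 GLM × 0.35376 = 81.6601896 RVN
81.6601896 RVN × 5.6645 = 462.5641439892 XEL
Net change: 462.5641439892 − 500 = -37.4358560108 XEL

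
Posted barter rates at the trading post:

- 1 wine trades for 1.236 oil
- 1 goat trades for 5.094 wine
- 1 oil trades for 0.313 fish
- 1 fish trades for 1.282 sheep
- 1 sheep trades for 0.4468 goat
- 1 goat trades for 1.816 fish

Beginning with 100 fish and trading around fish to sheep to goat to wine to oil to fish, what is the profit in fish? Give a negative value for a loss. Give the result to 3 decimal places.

12.882

100 fish × 1.282 = 128.2 sheep
128.2 sheep × 0.4468 = 57.27976 goat
57.27976 goat × 5.094 = 291.78309744 wine
291.78309744 wine × 1.236 = 360.64390843584 oil
360.64390843584 oil × 0.313 = 112.88154334041792 fish
Net change: 112.88154334041792 − 100 = 12.88154334041792 fish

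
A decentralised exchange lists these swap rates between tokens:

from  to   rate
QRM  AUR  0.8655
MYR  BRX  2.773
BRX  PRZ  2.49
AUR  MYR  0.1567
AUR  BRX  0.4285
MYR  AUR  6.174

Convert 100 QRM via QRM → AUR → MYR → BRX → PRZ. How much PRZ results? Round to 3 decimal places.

100 QRM × 0.8655 = 86.55 AUR
86.55 AUR × 0.1567 = 13.562385 MYR
13.562385 MYR × 2.773 = 37.608493605 BRX
37.608493605 BRX × 2.49 = 93.64514907645 PRZ

93.645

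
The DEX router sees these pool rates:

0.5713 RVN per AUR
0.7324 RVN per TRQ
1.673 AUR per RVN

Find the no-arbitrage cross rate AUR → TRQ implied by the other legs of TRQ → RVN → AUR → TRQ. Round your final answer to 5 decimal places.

Known legs of the cycle: 0.7324 × 1.673 = 1.2253052
For no arbitrage the full-cycle product must be 1, so the missing rate is 1 / 1.2253052 ≈ 0.8161232.

0.81612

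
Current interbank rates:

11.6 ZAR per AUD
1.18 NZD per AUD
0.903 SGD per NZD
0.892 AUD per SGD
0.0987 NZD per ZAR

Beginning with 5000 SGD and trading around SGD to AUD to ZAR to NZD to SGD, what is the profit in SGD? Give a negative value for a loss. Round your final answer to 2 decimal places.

5000 SGD × 0.892 = 4460 AUD
4460 AUD × 11.6 = 51736 ZAR
51736 ZAR × 0.0987 = 5106.3432 NZD
5106.3432 NZD × 0.903 = 4611.0279096 SGD
Net change: 4611.0279096 − 5000 = -388.9720904 SGD

-388.97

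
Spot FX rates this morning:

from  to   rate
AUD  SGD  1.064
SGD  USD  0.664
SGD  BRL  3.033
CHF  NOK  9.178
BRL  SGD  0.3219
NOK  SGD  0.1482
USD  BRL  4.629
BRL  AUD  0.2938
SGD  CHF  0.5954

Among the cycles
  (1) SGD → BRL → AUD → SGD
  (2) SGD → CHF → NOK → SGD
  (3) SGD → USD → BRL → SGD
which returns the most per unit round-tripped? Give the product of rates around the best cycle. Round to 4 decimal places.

(1) 3.033 × 0.2938 × 1.064 = 0.94813
(2) 0.5954 × 9.178 × 0.1482 = 0.80985
(3) 0.664 × 4.629 × 0.3219 = 0.98941
Highest is cycle (3) at 0.9894 (≤1, no arbitrage).

0.9894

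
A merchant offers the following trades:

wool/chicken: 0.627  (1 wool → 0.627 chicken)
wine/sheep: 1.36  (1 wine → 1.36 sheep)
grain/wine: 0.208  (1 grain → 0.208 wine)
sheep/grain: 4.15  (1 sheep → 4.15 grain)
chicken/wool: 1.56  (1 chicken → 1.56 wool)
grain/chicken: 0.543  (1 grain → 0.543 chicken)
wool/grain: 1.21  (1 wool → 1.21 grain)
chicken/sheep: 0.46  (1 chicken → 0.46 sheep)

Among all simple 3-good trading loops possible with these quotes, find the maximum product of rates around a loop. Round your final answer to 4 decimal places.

wine→sheep→grain→wine: 1.36 × 4.15 × 0.208 = 1.17395
chicken→sheep→grain→chicken: 0.46 × 4.15 × 0.543 = 1.03659
wool→grain→chicken→wool: 1.21 × 0.543 × 1.56 = 1.02497
Maximum is wine→sheep→grain→wine at 1.1740; arbitrage exists.

1.1740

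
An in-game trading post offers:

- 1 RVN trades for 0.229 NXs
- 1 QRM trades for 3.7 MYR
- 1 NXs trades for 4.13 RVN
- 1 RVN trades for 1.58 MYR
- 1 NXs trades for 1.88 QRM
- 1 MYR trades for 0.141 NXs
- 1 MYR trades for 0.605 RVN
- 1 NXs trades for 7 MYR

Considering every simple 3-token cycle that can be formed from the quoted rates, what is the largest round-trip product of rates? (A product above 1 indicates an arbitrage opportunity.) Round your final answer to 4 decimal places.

0.9808

MYR→NXs→QRM→MYR: 0.141 × 1.88 × 3.7 = 0.98080
MYR→RVN→NXs→MYR: 0.605 × 0.229 × 7 = 0.96982
MYR→NXs→RVN→MYR: 0.141 × 4.13 × 1.58 = 0.92008
Maximum is MYR→NXs→QRM→MYR at 0.9808; no arbitrage — every cycle loses value.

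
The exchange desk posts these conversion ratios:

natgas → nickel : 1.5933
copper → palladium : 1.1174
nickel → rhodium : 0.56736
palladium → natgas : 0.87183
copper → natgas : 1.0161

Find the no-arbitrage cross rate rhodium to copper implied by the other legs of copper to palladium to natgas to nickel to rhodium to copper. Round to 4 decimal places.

1.1355

Known legs of the cycle: 1.1174 × 0.87183 × 1.5933 × 0.56736 = 0.880636630651903296
For no arbitrage the full-cycle product must be 1, so the missing rate is 1 / 0.880636630651903296 ≈ 1.135542.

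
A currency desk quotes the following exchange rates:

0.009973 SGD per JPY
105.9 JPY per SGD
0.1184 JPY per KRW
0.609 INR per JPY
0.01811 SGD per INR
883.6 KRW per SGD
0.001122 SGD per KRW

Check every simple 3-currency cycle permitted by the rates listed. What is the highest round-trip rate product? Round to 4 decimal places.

1.1680

JPY→INR→SGD→JPY: 0.609 × 0.01811 × 105.9 = 1.16797
JPY→SGD→KRW→JPY: 0.009973 × 883.6 × 0.1184 = 1.04336
Maximum is JPY→INR→SGD→JPY at 1.1680; arbitrage exists.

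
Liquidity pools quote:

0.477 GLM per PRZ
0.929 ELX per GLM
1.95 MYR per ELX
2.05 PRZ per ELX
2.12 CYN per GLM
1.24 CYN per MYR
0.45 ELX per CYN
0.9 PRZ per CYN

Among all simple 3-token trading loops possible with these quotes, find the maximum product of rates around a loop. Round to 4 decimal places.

1.0881

CYN→ELX→MYR→CYN: 0.45 × 1.95 × 1.24 = 1.08810
PRZ→GLM→CYN→PRZ: 0.477 × 2.12 × 0.9 = 0.91012
PRZ→GLM→ELX→PRZ: 0.477 × 0.929 × 2.05 = 0.90842
Maximum is CYN→ELX→MYR→CYN at 1.0881; arbitrage exists.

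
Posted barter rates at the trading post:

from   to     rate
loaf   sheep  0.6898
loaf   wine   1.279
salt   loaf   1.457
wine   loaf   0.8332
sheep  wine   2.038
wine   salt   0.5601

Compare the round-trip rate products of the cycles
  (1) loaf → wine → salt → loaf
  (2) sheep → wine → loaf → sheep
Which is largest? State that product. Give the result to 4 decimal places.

1.1713

(1) 1.279 × 0.5601 × 1.457 = 1.04375
(2) 2.038 × 0.8332 × 0.6898 = 1.17132
Highest is cycle (2) at 1.1713 (>1, arbitrage).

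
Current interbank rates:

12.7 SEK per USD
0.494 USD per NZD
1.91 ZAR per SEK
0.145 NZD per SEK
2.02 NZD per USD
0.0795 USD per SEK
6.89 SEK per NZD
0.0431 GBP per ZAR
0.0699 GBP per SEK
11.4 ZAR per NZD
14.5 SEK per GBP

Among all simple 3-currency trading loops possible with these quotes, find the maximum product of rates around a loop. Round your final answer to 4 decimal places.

1.1937

GBP→SEK→ZAR→GBP: 14.5 × 1.91 × 0.0431 = 1.19365
USD→NZD→SEK→USD: 2.02 × 6.89 × 0.0795 = 1.10647
USD→SEK→NZD→USD: 12.7 × 0.145 × 0.494 = 0.90970
Maximum is GBP→SEK→ZAR→GBP at 1.1937; arbitrage exists.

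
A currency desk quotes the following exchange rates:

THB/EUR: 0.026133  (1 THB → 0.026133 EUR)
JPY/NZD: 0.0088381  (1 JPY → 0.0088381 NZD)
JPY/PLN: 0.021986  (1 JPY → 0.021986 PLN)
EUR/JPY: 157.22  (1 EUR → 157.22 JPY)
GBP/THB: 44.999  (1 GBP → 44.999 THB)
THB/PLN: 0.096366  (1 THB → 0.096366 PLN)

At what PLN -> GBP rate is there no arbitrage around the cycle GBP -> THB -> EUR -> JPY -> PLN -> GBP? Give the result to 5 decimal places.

Known legs of the cycle: 44.999 × 0.026133 × 157.22 × 0.021986 = 4.06486518799130364
For no arbitrage the full-cycle product must be 1, so the missing rate is 1 / 4.06486518799130364 ≈ 0.2460106.

0.24601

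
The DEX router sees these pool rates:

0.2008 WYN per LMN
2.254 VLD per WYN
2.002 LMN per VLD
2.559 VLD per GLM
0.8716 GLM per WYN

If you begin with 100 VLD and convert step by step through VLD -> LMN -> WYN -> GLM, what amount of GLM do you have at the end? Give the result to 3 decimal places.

35.038

100 VLD × 2.002 = 200.2 LMN
200.2 LMN × 0.2008 = 40.20016 WYN
40.20016 WYN × 0.8716 = 35.038459456 GLM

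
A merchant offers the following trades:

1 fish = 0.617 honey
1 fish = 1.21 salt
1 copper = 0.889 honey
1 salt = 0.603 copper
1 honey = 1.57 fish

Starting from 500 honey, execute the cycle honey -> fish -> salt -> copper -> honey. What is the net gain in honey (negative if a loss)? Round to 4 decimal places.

9.1832

500 honey × 1.57 = 785 fish
785 fish × 1.21 = 949.85 salt
949.85 salt × 0.603 = 572.75955 copper
572.75955 copper × 0.889 = 509.18323995 honey
Net change: 509.18323995 − 500 = 9.18323995 honey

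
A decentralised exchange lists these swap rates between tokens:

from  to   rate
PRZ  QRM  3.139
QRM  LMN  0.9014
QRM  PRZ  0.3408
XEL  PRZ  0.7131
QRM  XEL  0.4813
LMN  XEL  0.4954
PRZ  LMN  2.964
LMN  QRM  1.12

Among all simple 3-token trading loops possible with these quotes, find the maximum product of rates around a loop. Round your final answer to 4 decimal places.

PRZ→LMN→QRM→PRZ: 2.964 × 1.12 × 0.3408 = 1.13135
PRZ→QRM→XEL→PRZ: 3.139 × 0.4813 × 0.7131 = 1.07735
PRZ→LMN→XEL→PRZ: 2.964 × 0.4954 × 0.7131 = 1.04709
Maximum is PRZ→LMN→QRM→PRZ at 1.1313; arbitrage exists.

1.1313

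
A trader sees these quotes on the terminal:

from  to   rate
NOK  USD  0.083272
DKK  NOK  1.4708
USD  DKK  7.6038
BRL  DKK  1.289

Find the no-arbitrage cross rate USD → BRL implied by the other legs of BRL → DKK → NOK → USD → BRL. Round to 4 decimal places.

6.3342

Known legs of the cycle: 1.289 × 1.4708 × 0.083272 = 0.1578721538464
For no arbitrage the full-cycle product must be 1, so the missing rate is 1 / 0.1578721538464 ≈ 6.334239.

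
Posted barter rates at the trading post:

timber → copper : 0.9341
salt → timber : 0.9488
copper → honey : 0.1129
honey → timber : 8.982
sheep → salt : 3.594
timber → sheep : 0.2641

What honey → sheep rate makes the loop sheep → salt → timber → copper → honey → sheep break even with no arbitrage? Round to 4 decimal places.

2.7807

Known legs of the cycle: 3.594 × 0.9488 × 0.9341 × 0.1129 = 0.359616875013408
For no arbitrage the full-cycle product must be 1, so the missing rate is 1 / 0.359616875013408 ≈ 2.780737.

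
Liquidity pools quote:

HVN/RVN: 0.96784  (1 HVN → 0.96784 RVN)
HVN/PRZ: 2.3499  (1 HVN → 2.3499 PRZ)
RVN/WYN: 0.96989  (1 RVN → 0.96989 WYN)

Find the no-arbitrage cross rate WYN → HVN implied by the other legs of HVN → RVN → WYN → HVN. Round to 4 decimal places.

1.0653

Known legs of the cycle: 0.96784 × 0.96989 = 0.9386983376
For no arbitrage the full-cycle product must be 1, so the missing rate is 1 / 0.9386983376 ≈ 1.065305.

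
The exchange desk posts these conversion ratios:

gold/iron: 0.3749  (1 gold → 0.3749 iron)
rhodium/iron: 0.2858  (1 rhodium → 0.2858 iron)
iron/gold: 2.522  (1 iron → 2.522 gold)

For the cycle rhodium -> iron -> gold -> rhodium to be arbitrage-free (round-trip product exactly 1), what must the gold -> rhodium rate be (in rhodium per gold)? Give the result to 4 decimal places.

1.3874

Known legs of the cycle: 0.2858 × 2.522 = 0.7207876
For no arbitrage the full-cycle product must be 1, so the missing rate is 1 / 0.7207876 ≈ 1.387371.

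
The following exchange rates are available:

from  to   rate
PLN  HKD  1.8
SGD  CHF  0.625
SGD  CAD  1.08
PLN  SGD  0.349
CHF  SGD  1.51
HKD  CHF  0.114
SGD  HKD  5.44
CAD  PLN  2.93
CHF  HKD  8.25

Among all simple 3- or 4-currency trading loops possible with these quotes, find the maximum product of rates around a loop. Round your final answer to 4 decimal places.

1.1044

CAD→PLN→SGD→CAD: 2.93 × 0.349 × 1.08 = 1.10438
CHF→SGD→HKD→CHF: 1.51 × 5.44 × 0.114 = 0.93644
Maximum is CAD→PLN→SGD→CAD at 1.1044; arbitrage exists.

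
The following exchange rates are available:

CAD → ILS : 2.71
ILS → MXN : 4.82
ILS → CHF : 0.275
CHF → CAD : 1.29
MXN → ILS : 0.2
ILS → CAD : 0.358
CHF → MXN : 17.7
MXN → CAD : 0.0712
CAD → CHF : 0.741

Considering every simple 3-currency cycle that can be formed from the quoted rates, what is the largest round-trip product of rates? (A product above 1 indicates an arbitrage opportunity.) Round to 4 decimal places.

0.9735

ILS→CHF→MXN→ILS: 0.275 × 17.7 × 0.2 = 0.97350
ILS→CHF→CAD→ILS: 0.275 × 1.29 × 2.71 = 0.96137
CAD→CHF→MXN→CAD: 0.741 × 17.7 × 0.0712 = 0.93384
ILS→MXN→CAD→ILS: 4.82 × 0.0712 × 2.71 = 0.93003
Maximum is ILS→CHF→MXN→ILS at 0.9735; no arbitrage — every cycle loses value.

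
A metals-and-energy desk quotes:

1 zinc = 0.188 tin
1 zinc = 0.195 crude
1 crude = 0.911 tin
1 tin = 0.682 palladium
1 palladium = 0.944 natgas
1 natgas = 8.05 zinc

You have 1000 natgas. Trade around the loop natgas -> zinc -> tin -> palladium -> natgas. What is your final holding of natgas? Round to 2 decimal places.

974.34

1000 natgas × 8.05 = 8050 zinc
8050 zinc × 0.188 = 1513.4 tin
1513.4 tin × 0.682 = 1032.1388 palladium
1032.1388 palladium × 0.944 = 974.3390272 natgas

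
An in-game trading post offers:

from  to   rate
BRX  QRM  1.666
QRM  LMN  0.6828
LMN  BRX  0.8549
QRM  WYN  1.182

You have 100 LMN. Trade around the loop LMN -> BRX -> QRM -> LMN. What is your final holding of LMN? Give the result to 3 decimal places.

100 LMN × 0.8549 = 85.49 BRX
85.49 BRX × 1.666 = 142.42634 QRM
142.42634 QRM × 0.6828 = 97.248704952 LMN

97.249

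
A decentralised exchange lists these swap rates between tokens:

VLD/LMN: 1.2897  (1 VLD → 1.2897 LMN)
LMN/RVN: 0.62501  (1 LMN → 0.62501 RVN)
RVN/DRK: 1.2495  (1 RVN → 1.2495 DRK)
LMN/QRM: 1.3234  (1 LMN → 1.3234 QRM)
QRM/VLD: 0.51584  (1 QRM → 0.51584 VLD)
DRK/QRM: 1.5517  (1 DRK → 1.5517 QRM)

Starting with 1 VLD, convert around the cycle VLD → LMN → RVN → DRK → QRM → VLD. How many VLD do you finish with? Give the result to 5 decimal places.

0.80618

1 VLD × 1.2897 = 1.2897 LMN
1.2897 LMN × 0.62501 = 0.806075397 RVN
0.806075397 RVN × 1.2495 = 1.0071912085515 DRK
1.0071912085515 DRK × 1.5517 = 1.56285859830936255 QRM
1.56285859830936255 QRM × 0.51584 = 0.806184979351901577792 VLD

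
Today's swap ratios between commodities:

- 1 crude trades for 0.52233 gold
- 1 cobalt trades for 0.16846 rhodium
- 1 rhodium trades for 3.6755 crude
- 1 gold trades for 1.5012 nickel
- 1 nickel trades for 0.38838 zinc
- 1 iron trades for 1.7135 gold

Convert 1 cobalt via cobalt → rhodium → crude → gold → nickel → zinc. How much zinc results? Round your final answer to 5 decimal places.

0.18856

1 cobalt × 0.16846 = 0.16846 rhodium
0.16846 rhodium × 3.6755 = 0.61917473 crude
0.61917473 crude × 0.52233 = 0.3234135367209 gold
0.3234135367209 gold × 1.5012 = 0.48550840132541508 nickel
0.48550840132541508 nickel × 0.38838 = 0.1885617529067647087704 zinc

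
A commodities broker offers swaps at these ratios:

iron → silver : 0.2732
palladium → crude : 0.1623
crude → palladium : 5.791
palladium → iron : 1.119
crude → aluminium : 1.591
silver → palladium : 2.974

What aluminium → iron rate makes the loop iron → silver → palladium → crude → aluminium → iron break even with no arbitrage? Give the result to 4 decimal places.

Known legs of the cycle: 0.2732 × 2.974 × 0.1623 × 1.591 = 0.20980235494824
For no arbitrage the full-cycle product must be 1, so the missing rate is 1 / 0.20980235494824 ≈ 4.766391.

4.7664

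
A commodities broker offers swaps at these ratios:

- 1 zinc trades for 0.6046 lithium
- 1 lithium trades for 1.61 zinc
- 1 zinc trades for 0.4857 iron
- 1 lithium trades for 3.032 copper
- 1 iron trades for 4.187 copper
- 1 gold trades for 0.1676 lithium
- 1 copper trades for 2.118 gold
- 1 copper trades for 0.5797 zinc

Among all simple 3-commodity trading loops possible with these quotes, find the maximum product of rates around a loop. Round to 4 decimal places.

1.1789

iron→copper→zinc→iron: 4.187 × 0.5797 × 0.4857 = 1.17889
gold→lithium→copper→gold: 0.1676 × 3.032 × 2.118 = 1.07629
zinc→lithium→copper→zinc: 0.6046 × 3.032 × 0.5797 = 1.06268
Maximum is iron→copper→zinc→iron at 1.1789; arbitrage exists.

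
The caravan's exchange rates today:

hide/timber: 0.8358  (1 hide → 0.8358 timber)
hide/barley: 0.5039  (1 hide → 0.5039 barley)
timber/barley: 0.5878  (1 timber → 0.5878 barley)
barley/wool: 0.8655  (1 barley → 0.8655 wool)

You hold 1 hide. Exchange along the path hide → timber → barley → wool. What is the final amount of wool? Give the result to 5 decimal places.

0.42521

1 hide × 0.8358 = 0.8358 timber
0.8358 timber × 0.5878 = 0.49128324 barley
0.49128324 barley × 0.8655 = 0.42520564422 wool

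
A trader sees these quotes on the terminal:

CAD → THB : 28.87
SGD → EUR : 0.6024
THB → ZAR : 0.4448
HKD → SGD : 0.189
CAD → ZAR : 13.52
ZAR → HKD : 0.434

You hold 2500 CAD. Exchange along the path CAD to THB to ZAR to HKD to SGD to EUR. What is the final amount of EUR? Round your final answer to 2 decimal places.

1586.31

2500 CAD × 28.87 = 72175 THB
72175 THB × 0.4448 = 32103.44 ZAR
32103.44 ZAR × 0.434 = 13932.89296 HKD
13932.89296 HKD × 0.189 = 2633.31676944 SGD
2633.31676944 SGD × 0.6024 = 1586.310021910656 EUR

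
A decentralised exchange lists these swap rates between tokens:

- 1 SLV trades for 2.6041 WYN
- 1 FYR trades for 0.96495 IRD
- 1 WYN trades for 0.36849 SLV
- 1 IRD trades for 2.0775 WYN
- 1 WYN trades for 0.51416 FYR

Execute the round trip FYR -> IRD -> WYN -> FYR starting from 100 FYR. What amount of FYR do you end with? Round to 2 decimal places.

100 FYR × 0.96495 = 96.495 IRD
96.495 IRD × 2.0775 = 200.4683625 WYN
200.4683625 WYN × 0.51416 = 103.072813263 FYR

103.07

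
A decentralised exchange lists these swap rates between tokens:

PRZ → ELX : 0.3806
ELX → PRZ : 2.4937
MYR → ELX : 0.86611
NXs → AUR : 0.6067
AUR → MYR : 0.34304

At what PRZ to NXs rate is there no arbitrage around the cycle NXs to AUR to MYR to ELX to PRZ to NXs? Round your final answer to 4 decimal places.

Known legs of the cycle: 0.6067 × 0.34304 × 0.86611 × 2.4937 = 0.449506542127064576
For no arbitrage the full-cycle product must be 1, so the missing rate is 1 / 0.449506542127064576 ≈ 2.224662.

2.2247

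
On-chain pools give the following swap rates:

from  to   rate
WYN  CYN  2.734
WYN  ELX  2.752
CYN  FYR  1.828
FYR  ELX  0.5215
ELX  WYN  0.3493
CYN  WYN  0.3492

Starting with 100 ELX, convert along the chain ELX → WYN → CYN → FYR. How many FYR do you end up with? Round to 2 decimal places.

100 ELX × 0.3493 = 34.93 WYN
34.93 WYN × 2.734 = 95.49862 CYN
95.49862 CYN × 1.828 = 174.57147736 FYR

174.57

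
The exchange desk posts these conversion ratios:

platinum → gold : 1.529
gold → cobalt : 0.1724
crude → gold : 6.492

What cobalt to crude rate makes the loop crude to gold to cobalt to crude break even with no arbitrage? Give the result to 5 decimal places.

0.89348

Known legs of the cycle: 6.492 × 0.1724 = 1.1192208
For no arbitrage the full-cycle product must be 1, so the missing rate is 1 / 1.1192208 ≈ 0.8934787.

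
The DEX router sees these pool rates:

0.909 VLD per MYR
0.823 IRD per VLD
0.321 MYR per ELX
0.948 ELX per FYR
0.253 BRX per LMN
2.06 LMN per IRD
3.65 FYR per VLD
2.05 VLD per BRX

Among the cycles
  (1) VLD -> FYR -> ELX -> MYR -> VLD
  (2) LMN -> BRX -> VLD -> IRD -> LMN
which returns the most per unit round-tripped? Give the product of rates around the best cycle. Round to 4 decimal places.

(1) 3.65 × 0.948 × 0.321 × 0.909 = 1.00965
(2) 0.253 × 2.05 × 0.823 × 2.06 = 0.87931
Highest is cycle (1) at 1.0096 (>1, arbitrage).

1.0096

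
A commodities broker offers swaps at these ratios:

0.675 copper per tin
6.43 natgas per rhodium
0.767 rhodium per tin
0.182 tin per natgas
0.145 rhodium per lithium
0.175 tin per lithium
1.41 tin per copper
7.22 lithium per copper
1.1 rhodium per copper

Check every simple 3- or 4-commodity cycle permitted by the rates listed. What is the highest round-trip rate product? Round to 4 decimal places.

0.8976

tin→rhodium→natgas→tin: 0.767 × 6.43 × 0.182 = 0.89759
tin→copper→rhodium→natgas→tin: 0.675 × 1.1 × 6.43 × 0.182 = 0.86892
tin→copper→lithium→tin: 0.675 × 7.22 × 0.175 = 0.85286
Maximum is tin→rhodium→natgas→tin at 0.8976; no arbitrage — every cycle loses value.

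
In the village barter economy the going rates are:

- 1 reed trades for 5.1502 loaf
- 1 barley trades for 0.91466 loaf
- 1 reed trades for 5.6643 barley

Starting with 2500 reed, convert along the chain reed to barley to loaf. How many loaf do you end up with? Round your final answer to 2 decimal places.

12952.27

2500 reed × 5.6643 = 14160.75 barley
14160.75 barley × 0.91466 = 12952.271595 loaf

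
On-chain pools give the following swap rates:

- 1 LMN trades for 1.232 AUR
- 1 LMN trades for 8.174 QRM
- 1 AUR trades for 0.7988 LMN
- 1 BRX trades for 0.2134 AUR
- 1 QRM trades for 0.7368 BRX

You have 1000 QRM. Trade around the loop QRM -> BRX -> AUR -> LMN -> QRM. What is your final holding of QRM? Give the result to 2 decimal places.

1026.64

1000 QRM × 0.7368 = 736.8 BRX
736.8 BRX × 0.2134 = 157.23312 AUR
157.23312 AUR × 0.7988 = 125.597816256 LMN
125.597816256 LMN × 8.174 = 1026.636550076544 QRM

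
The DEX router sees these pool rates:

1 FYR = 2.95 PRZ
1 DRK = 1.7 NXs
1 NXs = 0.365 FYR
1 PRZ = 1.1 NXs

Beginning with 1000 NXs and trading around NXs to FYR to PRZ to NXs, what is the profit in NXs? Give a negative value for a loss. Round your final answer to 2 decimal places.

1000 NXs × 0.365 = 365 FYR
365 FYR × 2.95 = 1076.75 PRZ
1076.75 PRZ × 1.1 = 1184.425 NXs
Net change: 1184.425 − 1000 = 184.425 NXs

184.43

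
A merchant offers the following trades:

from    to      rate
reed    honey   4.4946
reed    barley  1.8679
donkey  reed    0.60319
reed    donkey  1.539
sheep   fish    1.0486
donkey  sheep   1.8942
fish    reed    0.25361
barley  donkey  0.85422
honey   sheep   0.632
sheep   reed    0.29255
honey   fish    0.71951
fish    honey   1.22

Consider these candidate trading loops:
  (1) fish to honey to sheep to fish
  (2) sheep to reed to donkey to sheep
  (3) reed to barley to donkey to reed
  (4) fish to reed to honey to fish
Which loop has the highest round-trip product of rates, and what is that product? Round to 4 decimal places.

(1) 1.22 × 0.632 × 1.0486 = 0.80851
(2) 0.29255 × 1.539 × 1.8942 = 0.85283
(3) 1.8679 × 0.85422 × 0.60319 = 0.96245
(4) 0.25361 × 4.4946 × 0.71951 = 0.82015
Highest is cycle (3) at 0.9624 (≤1, no arbitrage).

0.9624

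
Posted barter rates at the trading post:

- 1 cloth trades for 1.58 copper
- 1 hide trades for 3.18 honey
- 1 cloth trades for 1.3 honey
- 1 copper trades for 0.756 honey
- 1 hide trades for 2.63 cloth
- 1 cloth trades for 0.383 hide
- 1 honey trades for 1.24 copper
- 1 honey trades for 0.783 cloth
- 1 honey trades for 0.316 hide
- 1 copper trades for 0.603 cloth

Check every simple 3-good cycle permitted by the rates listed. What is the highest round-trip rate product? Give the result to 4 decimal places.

1.0804

honey→hide→cloth→honey: 0.316 × 2.63 × 1.3 = 1.08040
copper→cloth→honey→copper: 0.603 × 1.3 × 1.24 = 0.97204
honey→cloth→hide→honey: 0.783 × 0.383 × 3.18 = 0.95365
copper→honey→cloth→copper: 0.756 × 0.783 × 1.58 = 0.93528
Maximum is honey→hide→cloth→honey at 1.0804; arbitrage exists.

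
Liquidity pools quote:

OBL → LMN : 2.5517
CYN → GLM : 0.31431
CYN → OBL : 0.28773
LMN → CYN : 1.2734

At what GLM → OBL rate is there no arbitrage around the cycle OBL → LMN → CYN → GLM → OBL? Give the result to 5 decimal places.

0.97915

Known legs of the cycle: 2.5517 × 1.2734 × 0.31431 = 1.0212984147018
For no arbitrage the full-cycle product must be 1, so the missing rate is 1 / 1.0212984147018 ≈ 0.9791457.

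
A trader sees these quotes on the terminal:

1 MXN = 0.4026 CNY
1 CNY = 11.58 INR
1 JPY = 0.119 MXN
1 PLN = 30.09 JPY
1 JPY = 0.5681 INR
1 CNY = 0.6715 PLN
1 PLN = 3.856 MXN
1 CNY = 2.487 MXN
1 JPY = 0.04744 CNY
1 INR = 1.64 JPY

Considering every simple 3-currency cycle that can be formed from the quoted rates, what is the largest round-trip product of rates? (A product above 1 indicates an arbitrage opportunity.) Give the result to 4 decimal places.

MXN→CNY→PLN→MXN: 0.4026 × 0.6715 × 3.856 = 1.04245
JPY→CNY→PLN→JPY: 0.04744 × 0.6715 × 30.09 = 0.95855
INR→JPY→CNY→INR: 1.64 × 0.04744 × 11.58 = 0.90094
Maximum is MXN→CNY→PLN→MXN at 1.0425; arbitrage exists.

1.0425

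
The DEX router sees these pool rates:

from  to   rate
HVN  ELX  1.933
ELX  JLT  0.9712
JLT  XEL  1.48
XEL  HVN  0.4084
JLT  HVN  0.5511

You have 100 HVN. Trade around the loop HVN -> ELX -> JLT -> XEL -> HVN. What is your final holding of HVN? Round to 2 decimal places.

100 HVN × 1.933 = 193.3 ELX
193.3 ELX × 0.9712 = 187.73296 JLT
187.73296 JLT × 1.48 = 277.8447808 XEL
277.8447808 XEL × 0.4084 = 113.47180847872 HVN

113.47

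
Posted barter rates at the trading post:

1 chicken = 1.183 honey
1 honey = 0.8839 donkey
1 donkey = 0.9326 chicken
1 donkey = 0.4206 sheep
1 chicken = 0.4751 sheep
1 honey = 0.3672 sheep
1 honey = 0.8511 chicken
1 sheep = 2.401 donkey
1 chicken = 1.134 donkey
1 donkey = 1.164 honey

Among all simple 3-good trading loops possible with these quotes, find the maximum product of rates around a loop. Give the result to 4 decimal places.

1.1234

honey→chicken→donkey→honey: 0.8511 × 1.134 × 1.164 = 1.12343
donkey→chicken→sheep→donkey: 0.9326 × 0.4751 × 2.401 = 1.06383
honey→sheep→donkey→honey: 0.3672 × 2.401 × 1.164 = 1.02624
honey→donkey→chicken→honey: 0.8839 × 0.9326 × 1.183 = 0.97518
Maximum is honey→chicken→donkey→honey at 1.1234; arbitrage exists.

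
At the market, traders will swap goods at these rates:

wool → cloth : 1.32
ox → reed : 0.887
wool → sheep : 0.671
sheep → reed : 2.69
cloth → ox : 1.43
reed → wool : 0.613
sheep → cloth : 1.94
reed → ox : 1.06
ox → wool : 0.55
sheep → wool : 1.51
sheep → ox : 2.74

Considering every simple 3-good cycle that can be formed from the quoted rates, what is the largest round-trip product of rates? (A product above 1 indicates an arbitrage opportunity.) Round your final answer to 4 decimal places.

1.1065

reed→wool→sheep→reed: 0.613 × 0.671 × 2.69 = 1.10646
ox→wool→cloth→ox: 0.55 × 1.32 × 1.43 = 1.03818
ox→wool→sheep→ox: 0.55 × 0.671 × 2.74 = 1.01120
Maximum is reed→wool→sheep→reed at 1.1065; arbitrage exists.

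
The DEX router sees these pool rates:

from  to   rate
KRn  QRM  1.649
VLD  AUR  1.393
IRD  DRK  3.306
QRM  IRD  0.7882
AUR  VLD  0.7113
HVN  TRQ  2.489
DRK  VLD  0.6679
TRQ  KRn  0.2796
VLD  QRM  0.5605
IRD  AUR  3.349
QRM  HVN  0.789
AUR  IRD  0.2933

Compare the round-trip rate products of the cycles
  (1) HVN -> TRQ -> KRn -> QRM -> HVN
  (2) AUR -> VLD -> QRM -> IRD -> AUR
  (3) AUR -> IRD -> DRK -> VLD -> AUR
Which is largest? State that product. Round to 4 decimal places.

1.0524

(1) 2.489 × 0.2796 × 1.649 × 0.789 = 0.90544
(2) 0.7113 × 0.5605 × 0.7882 × 3.349 = 1.05240
(3) 0.2933 × 3.306 × 0.6679 × 1.393 = 0.90215
Highest is cycle (2) at 1.0524 (>1, arbitrage).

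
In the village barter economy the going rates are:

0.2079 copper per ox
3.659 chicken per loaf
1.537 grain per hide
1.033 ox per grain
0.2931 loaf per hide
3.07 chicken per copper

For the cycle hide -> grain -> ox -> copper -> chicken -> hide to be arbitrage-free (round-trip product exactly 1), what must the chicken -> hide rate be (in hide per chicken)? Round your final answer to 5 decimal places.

Known legs of the cycle: 1.537 × 1.033 × 0.2079 × 3.07 = 1.013367691413
For no arbitrage the full-cycle product must be 1, so the missing rate is 1 / 1.013367691413 ≈ 0.9868086.

0.98681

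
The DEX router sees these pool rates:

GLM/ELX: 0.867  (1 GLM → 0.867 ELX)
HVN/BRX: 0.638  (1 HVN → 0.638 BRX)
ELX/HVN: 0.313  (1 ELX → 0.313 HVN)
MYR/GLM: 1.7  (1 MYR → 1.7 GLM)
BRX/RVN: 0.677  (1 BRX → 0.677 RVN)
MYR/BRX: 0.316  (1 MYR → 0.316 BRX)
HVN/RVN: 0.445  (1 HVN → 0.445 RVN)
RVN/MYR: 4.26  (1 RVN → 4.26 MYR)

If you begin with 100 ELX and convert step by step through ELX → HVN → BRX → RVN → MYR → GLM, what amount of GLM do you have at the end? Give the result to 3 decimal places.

97.907

100 ELX × 0.313 = 31.3 HVN
31.3 HVN × 0.638 = 19.9694 BRX
19.9694 BRX × 0.677 = 13.5192838 RVN
13.5192838 RVN × 4.26 = 57.592148988 MYR
57.592148988 MYR × 1.7 = 97.9066532796 GLM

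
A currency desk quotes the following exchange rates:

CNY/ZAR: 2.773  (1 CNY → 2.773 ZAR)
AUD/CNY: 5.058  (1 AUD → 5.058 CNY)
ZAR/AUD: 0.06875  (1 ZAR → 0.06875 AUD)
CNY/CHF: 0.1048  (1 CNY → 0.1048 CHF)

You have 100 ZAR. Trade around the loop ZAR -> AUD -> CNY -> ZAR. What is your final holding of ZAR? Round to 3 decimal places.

100 ZAR × 0.06875 = 6.875 AUD
6.875 AUD × 5.058 = 34.77375 CNY
34.77375 CNY × 2.773 = 96.42760875 ZAR

96.428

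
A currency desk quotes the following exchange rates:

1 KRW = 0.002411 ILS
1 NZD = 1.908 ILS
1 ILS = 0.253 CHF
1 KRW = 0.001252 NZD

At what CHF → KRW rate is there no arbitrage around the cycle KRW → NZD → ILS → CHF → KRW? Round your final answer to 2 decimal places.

1654.61

Known legs of the cycle: 0.001252 × 1.908 × 0.253 = 0.000604370448
For no arbitrage the full-cycle product must be 1, so the missing rate is 1 / 0.000604370448 ≈ 1654.6143.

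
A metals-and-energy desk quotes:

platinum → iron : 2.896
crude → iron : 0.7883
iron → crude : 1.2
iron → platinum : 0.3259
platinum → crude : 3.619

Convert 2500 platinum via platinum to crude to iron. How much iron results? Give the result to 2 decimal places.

7132.14

2500 platinum × 3.619 = 9047.5 crude
9047.5 crude × 0.7883 = 7132.14425 iron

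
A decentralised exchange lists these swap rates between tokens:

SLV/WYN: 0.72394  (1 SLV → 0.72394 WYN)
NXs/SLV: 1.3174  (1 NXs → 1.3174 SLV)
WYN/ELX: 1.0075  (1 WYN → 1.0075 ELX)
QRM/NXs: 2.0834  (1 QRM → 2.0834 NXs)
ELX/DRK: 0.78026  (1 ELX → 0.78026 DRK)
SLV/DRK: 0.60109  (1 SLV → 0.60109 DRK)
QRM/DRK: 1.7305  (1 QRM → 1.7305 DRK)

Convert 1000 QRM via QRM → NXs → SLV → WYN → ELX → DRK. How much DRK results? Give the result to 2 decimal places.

1561.99

1000 QRM × 2.0834 = 2083.4 NXs
2083.4 NXs × 1.3174 = 2744.67116 SLV
2744.67116 SLV × 0.72394 = 1986.9772395704 WYN
1986.9772395704 WYN × 1.0075 = 2001.879568867178 ELX
2001.879568867178 ELX × 0.78026 = 1561.98655240430430628 DRK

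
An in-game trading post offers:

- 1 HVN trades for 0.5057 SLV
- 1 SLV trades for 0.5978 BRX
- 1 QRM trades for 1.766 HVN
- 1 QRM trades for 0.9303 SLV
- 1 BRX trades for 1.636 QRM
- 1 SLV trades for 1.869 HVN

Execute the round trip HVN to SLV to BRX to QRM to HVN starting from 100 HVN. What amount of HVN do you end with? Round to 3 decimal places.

87.342

100 HVN × 0.5057 = 50.57 SLV
50.57 SLV × 0.5978 = 30.230746 BRX
30.230746 BRX × 1.636 = 49.457500456 QRM
49.457500456 QRM × 1.766 = 87.341945805296 HVN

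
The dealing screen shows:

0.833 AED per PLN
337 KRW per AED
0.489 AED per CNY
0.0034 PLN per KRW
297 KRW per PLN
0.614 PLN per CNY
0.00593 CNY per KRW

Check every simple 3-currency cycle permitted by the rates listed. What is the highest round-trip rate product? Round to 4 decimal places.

1.0814

PLN→KRW→CNY→PLN: 297 × 0.00593 × 0.614 = 1.08138
CNY→AED→KRW→CNY: 0.489 × 337 × 0.00593 = 0.97722
PLN→AED→KRW→PLN: 0.833 × 337 × 0.0034 = 0.95445
Maximum is PLN→KRW→CNY→PLN at 1.0814; arbitrage exists.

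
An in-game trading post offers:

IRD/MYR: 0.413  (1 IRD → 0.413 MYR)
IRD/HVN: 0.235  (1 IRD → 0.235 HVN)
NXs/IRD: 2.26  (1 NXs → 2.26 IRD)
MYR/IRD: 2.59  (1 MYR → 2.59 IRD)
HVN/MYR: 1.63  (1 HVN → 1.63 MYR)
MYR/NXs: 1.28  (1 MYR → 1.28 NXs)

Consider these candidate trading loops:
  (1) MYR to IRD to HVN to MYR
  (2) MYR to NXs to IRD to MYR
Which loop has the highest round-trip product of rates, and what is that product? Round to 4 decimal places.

1.1947

(1) 2.59 × 0.235 × 1.63 = 0.99210
(2) 1.28 × 2.26 × 0.413 = 1.19473
Highest is cycle (2) at 1.1947 (>1, arbitrage).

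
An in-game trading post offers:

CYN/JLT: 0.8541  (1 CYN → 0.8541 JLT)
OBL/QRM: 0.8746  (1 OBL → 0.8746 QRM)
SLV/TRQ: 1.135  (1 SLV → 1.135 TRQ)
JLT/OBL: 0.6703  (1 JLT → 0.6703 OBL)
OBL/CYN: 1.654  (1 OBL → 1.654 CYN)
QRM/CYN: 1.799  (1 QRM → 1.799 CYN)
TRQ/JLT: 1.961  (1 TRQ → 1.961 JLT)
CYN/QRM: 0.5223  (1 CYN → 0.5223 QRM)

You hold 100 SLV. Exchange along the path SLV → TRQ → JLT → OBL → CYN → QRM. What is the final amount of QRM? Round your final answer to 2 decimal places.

100 SLV × 1.135 = 113.5 TRQ
113.5 TRQ × 1.961 = 222.5735 JLT
222.5735 JLT × 0.6703 = 149.19101705 OBL
149.19101705 OBL × 1.654 = 246.7619422007 CYN
246.7619422007 CYN × 0.5223 = 128.88376241142561 QRM

128.88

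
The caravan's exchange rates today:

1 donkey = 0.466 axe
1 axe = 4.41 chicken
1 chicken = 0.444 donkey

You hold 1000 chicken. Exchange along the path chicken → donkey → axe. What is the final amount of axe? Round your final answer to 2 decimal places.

206.90

1000 chicken × 0.444 = 444 donkey
444 donkey × 0.466 = 206.904 axe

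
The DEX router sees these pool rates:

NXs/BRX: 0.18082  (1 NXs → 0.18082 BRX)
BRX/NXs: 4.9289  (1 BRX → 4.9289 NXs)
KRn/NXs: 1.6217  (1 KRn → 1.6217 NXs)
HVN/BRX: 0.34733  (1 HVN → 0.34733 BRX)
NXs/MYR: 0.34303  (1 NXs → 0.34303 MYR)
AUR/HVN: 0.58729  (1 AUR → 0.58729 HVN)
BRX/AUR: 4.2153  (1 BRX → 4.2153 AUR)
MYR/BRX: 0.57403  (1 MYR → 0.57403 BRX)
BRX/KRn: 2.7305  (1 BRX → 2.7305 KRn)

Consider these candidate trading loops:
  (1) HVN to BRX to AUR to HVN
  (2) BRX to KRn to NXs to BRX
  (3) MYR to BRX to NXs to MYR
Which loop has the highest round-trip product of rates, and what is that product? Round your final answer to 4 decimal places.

(1) 0.34733 × 4.2153 × 0.58729 = 0.85985
(2) 2.7305 × 1.6217 × 0.18082 = 0.80068
(3) 0.57403 × 4.9289 × 0.34303 = 0.97055
Highest is cycle (3) at 0.9705 (≤1, no arbitrage).

0.9705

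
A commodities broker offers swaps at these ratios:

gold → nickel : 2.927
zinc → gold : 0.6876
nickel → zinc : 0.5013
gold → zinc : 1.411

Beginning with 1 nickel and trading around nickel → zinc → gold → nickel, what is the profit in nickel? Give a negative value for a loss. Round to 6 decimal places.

0.008919

1 nickel × 0.5013 = 0.5013 zinc
0.5013 zinc × 0.6876 = 0.34469388 gold
0.34469388 gold × 2.927 = 1.00891898676 nickel
Net change: 1.00891898676 − 1 = 0.00891898676 nickel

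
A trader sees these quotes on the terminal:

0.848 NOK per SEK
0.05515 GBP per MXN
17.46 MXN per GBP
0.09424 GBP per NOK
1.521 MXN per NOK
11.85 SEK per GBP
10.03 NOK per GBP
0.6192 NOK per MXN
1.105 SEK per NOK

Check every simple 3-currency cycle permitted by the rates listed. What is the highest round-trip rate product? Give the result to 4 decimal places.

1.0189

GBP→MXN→NOK→GBP: 17.46 × 0.6192 × 0.09424 = 1.01885
GBP→SEK→NOK→GBP: 11.85 × 0.848 × 0.09424 = 0.94700
GBP→NOK→MXN→GBP: 10.03 × 1.521 × 0.05515 = 0.84135
Maximum is GBP→MXN→NOK→GBP at 1.0189; arbitrage exists.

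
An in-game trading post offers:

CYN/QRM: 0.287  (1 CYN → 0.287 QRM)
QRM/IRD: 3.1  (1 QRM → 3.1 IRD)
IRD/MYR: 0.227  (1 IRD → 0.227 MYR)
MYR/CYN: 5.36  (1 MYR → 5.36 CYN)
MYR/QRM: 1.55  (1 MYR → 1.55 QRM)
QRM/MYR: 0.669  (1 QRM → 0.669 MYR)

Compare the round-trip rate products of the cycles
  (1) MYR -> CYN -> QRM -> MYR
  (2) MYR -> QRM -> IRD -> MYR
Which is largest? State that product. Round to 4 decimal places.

(1) 5.36 × 0.287 × 0.669 = 1.02914
(2) 1.55 × 3.1 × 0.227 = 1.09074
Highest is cycle (2) at 1.0907 (>1, arbitrage).

1.0907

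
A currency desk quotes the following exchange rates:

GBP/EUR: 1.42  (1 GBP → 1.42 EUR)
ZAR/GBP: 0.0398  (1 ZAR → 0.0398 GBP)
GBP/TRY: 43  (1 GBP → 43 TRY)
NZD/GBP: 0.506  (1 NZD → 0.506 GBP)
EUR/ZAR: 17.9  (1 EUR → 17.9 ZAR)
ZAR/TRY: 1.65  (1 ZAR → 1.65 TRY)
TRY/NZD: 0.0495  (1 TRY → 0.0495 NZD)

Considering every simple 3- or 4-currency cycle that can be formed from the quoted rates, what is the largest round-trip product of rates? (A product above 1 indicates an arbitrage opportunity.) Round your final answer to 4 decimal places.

1.0770

TRY→NZD→GBP→TRY: 0.0495 × 0.506 × 43 = 1.07702
EUR→ZAR→GBP→EUR: 17.9 × 0.0398 × 1.42 = 1.01164
Maximum is TRY→NZD→GBP→TRY at 1.0770; arbitrage exists.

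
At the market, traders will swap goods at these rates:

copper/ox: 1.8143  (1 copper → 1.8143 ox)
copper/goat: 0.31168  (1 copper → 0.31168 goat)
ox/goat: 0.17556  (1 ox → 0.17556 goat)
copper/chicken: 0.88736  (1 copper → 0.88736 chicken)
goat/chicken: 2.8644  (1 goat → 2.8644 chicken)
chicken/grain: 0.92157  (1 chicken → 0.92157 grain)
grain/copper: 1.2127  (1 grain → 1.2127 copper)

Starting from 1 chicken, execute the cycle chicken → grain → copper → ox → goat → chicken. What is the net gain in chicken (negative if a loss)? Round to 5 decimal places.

0.01965

1 chicken × 0.92157 = 0.92157 grain
0.92157 grain × 1.2127 = 1.117587939 copper
1.117587939 copper × 1.8143 = 2.0276397977277 ox
2.0276397977277 ox × 0.17556 = 0.355972442889075012 goat
0.355972442889075012 goat × 2.8644 = 1.0196474654114664643728 chicken
Net change: 1.0196474654114664643728 − 1 = 0.0196474654114664643728 chicken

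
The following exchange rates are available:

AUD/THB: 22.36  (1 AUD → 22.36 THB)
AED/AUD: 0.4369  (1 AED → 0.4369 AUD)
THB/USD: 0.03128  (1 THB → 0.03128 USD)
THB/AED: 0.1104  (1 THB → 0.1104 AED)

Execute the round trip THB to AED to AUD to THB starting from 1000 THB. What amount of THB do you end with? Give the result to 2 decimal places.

1000 THB × 0.1104 = 110.4 AED
110.4 AED × 0.4369 = 48.23376 AUD
48.23376 AUD × 22.36 = 1078.5068736 THB

1078.51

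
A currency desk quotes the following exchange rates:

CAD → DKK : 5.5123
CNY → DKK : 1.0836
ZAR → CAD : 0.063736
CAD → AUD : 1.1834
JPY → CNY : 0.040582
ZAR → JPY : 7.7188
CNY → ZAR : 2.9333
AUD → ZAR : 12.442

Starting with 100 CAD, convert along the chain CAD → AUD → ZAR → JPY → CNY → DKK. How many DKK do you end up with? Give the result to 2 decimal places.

499.77

100 CAD × 1.1834 = 118.34 AUD
118.34 AUD × 12.442 = 1472.38628 ZAR
1472.38628 ZAR × 7.7188 = 11365.055218064 JPY
11365.055218064 JPY × 0.040582 = 461.216670859473248 CNY
461.216670859473248 CNY × 1.0836 = 499.7743845433252115328 DKK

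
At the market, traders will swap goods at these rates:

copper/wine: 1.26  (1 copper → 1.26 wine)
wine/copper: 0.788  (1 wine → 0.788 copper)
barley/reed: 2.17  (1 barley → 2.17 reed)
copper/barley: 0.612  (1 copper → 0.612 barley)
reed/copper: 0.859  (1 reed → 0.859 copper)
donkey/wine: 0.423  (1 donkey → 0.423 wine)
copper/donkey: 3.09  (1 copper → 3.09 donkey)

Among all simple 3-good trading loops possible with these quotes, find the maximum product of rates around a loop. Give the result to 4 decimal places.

copper→barley→reed→copper: 0.612 × 2.17 × 0.859 = 1.14079
donkey→wine→copper→donkey: 0.423 × 0.788 × 3.09 = 1.02997
Maximum is copper→barley→reed→copper at 1.1408; arbitrage exists.

1.1408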